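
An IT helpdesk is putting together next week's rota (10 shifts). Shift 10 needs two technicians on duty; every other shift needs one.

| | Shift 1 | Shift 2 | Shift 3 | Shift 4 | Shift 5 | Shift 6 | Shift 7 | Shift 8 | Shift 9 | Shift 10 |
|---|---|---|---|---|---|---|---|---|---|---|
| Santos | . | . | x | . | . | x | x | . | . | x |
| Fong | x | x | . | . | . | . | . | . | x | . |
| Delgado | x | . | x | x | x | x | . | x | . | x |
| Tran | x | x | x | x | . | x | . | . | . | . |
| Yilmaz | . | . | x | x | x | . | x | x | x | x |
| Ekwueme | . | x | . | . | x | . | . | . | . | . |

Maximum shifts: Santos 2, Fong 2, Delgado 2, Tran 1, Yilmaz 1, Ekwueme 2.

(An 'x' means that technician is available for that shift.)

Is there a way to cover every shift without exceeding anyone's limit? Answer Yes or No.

Total capacity is 2+2+2+1+1+2 = 10 but 11 worker-slots are needed — infeasible.

No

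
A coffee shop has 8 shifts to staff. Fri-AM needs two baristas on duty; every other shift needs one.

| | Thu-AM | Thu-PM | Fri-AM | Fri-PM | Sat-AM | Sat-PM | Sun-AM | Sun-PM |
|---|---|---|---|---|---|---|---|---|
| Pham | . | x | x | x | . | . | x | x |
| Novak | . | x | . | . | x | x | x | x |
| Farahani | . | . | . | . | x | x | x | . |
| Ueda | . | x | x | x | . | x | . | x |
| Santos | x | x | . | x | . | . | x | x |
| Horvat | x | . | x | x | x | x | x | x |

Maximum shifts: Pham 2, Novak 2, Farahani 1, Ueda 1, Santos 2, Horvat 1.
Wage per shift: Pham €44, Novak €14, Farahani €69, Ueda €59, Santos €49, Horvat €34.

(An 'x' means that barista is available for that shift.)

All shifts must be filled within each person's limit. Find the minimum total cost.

€376

Picking the cheapest available barista for each shift independently would cost €216, but that ignores the shift limits.
An optimal schedule: Thu-AM→Santos, Thu-PM→Pham, Fri-AM→Pham+Ueda, Fri-PM→Santos, Sat-AM→Novak, Sat-PM→Novak, Sun-AM→Farahani, Sun-PM→Horvat.
Total: 49 + 44 + 44 + 59 + 49 + 14 + 14 + 69 + 34 = €376.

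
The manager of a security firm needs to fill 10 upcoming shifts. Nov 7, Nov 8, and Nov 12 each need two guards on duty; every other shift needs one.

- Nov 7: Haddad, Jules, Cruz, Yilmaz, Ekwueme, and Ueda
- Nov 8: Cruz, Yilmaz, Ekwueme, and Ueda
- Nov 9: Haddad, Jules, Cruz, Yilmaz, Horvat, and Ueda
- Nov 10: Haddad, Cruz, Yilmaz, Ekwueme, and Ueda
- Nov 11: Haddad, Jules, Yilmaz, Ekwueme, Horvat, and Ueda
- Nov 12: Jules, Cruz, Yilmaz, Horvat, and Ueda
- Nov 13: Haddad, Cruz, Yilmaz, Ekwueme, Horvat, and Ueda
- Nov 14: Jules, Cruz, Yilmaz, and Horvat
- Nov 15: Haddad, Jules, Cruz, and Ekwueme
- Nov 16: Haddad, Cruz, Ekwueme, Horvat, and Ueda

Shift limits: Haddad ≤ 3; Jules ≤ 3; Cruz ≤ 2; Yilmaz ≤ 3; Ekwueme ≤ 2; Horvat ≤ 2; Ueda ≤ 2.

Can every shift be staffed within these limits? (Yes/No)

Yes

One valid schedule: Nov 7→Yilmaz+Ekwueme, Nov 8→Cruz+Yilmaz, Nov 9→Jules, Nov 10→Haddad, Nov 11→Jules, Nov 12→Yilmaz+Horvat, Nov 13→Cruz, Nov 14→Jules, Nov 15→Haddad, Nov 16→Haddad.
Loads: Haddad 3/3, Jules 3/3, Cruz 2/2, Yilmaz 3/3, Ekwueme 1/2, Horvat 1/2, Ueda 0/2 — all within limits.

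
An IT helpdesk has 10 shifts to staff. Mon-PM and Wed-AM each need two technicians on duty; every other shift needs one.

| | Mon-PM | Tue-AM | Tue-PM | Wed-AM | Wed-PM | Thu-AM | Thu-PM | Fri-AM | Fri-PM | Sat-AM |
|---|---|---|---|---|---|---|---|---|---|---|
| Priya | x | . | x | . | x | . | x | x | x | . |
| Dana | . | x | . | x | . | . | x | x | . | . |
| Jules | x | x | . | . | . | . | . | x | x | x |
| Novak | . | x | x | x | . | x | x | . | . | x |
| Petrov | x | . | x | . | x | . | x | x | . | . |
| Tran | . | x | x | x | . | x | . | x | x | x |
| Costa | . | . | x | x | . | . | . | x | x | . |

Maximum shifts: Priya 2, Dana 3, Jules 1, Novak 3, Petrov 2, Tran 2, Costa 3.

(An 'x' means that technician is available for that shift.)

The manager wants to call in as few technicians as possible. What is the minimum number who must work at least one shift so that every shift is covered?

12 slots to fill and no one can take more than 3, so at least ⌈12/3⌉ = 4 technicians are needed.
Any 4 technicians together have capacity at most 3+3+3+2 = 11 < 12 slots, so 4 can never suffice.
Priya, Dana, Jules, Novak, and Costa alone can cover everything: Mon-PM→Priya+Jules, Tue-AM→Dana, Tue-PM→Novak, Wed-AM→Dana+Costa, Wed-PM→Priya, Thu-AM→Novak, Thu-PM→Dana, Fri-AM→Costa, Fri-PM→Costa, Sat-AM→Novak.

5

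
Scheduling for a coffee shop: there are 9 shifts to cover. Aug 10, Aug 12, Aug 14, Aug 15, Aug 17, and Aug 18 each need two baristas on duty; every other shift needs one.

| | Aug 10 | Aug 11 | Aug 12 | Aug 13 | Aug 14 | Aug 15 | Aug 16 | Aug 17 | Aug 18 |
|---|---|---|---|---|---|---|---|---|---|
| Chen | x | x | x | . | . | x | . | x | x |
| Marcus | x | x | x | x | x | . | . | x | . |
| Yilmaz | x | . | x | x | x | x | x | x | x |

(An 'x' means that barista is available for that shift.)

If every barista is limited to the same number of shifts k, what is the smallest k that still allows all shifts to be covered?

5

With 3 baristas and 15 worker-slots to fill, someone must work at least ⌈15/3⌉ = 5 shifts, so k ≥ 5.
k = 5 works: Aug 10→Chen+Marcus, Aug 11→Chen, Aug 12→Chen+Marcus, Aug 13→Marcus, Aug 14→Marcus+Yilmaz, Aug 15→Chen+Yilmaz, Aug 16→Yilmaz, Aug 17→Marcus+Yilmaz, Aug 18→Chen+Yilmaz.
Loads: Chen 5, Marcus 5, Yilmaz 5 — all ≤ 5.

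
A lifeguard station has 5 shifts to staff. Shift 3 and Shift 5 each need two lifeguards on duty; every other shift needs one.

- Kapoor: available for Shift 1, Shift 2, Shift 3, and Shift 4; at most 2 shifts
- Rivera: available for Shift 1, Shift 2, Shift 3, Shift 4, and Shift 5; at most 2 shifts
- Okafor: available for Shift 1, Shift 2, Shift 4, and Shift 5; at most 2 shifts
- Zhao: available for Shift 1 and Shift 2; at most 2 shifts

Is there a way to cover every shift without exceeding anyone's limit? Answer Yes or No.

Yes

Shift 3 can only be covered by Kapoor and Rivera, so that assignment is forced.
Shift 5 can only be covered by Rivera and Okafor, so that assignment is forced.
One valid schedule: Shift 1→Okafor, Shift 2→Zhao, Shift 3→Kapoor+Rivera, Shift 4→Kapoor, Shift 5→Rivera+Okafor.
Loads: Kapoor 2/2, Rivera 2/2, Okafor 2/2, Zhao 1/2 — all within limits.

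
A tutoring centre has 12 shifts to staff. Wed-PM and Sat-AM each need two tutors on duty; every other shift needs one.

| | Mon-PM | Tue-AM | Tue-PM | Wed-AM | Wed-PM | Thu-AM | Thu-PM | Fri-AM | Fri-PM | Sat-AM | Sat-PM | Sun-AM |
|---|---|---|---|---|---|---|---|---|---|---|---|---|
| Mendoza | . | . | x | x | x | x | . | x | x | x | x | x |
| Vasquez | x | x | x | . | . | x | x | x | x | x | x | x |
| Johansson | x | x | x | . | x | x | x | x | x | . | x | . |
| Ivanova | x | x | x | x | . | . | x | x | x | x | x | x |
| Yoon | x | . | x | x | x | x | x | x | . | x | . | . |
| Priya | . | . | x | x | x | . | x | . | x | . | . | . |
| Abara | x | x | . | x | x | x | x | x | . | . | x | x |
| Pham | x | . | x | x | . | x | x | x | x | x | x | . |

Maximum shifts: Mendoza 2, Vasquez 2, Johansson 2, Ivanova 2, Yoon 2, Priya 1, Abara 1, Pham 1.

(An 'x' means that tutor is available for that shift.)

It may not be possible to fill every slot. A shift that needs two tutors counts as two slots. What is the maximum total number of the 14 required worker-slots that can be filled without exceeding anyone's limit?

Total capacity across all tutors is 2+2+2+2+2+1+1+1 = 13, and 14 slots are needed, so at most 13 can be filled.
An assignment achieving 13: Mon-PM→Johansson, Tue-AM→Vasquez, Tue-PM→Yoon, Wed-AM→Ivanova, Wed-PM→Mendoza+Johansson, Thu-AM→Yoon, Thu-PM→Pham, Fri-PM→Priya, Sat-AM→Vasquez+Ivanova, Sat-PM→Abara, Sun-AM→Mendoza.
Loads: Mendoza 2/2, Vasquez 2/2, Johansson 2/2, Ivanova 2/2, Yoon 2/2, Priya 1/1, Abara 1/1, Pham 1/1.

13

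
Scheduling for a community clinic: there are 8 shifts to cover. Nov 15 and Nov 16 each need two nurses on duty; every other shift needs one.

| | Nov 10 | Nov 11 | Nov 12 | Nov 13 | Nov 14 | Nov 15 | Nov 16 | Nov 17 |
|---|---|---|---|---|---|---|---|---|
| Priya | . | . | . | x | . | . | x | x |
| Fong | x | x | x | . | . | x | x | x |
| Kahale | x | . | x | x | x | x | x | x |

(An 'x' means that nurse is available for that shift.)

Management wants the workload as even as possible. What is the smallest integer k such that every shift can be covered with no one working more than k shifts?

With 3 nurses and 10 worker-slots to fill, someone must work at least ⌈10/3⌉ = 4 shifts, so k ≥ 4.
k = 4 works: Nov 10→Fong, Nov 11→Fong, Nov 12→Fong, Nov 13→Priya, Nov 14→Kahale, Nov 15→Fong+Kahale, Nov 16→Priya+Kahale, Nov 17→Priya.
Loads: Priya 3, Fong 4, Kahale 3 — all ≤ 4.

4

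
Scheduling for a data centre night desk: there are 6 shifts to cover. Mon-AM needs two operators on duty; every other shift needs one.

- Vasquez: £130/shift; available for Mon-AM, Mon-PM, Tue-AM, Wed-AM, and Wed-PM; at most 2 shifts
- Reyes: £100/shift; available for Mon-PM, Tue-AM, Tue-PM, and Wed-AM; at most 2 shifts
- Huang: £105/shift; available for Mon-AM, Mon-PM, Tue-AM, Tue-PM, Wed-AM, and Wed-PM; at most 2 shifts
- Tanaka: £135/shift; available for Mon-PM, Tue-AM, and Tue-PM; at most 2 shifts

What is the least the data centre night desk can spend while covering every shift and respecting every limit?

£805

Mon-AM can only be covered by Vasquez and Huang, so that assignment is forced.
Picking the cheapest available operator for each shift independently would cost £740, but that ignores the shift limits.
An optimal schedule: Mon-AM→Vasquez+Huang, Mon-PM→Huang, Tue-AM→Tanaka, Tue-PM→Reyes, Wed-AM→Reyes, Wed-PM→Vasquez.
Total: 130 + 105 + 105 + 135 + 100 + 100 + 130 = £805.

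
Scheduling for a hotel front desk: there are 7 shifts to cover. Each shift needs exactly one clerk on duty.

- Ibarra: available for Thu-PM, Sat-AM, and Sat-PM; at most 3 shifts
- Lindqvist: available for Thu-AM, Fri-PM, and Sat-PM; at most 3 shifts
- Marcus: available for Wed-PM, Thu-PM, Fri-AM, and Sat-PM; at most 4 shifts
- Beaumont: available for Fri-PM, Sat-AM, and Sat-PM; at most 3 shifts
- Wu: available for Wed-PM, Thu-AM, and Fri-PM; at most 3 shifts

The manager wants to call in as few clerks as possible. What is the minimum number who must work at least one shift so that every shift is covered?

3

7 slots to fill and no one can take more than 4, so at least ⌈7/4⌉ = 2 clerks are needed.
Shifts {Thu-AM, Fri-AM, Sat-AM} need 3 slots, but among the clerks available for them (Ibarra, Lindqvist, Marcus, Beaumont, and Wu) any 2 together supply at most 2. So 2 clerks are not enough.
Ibarra, Lindqvist, and Marcus alone can cover everything: Wed-PM→Marcus, Thu-AM→Lindqvist, Thu-PM→Ibarra, Fri-AM→Marcus, Fri-PM→Lindqvist, Sat-AM→Ibarra, Sat-PM→Ibarra.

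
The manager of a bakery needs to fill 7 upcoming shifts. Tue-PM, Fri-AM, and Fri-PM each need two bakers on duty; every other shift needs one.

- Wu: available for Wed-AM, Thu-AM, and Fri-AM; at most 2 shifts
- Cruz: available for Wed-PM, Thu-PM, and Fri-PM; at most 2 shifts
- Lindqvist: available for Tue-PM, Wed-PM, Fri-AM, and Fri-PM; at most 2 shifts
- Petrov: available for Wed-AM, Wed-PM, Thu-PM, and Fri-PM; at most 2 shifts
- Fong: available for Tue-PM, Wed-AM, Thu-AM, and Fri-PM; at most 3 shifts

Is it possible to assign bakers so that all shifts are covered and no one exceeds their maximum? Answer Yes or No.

Yes

Tue-PM can only be covered by Lindqvist and Fong, so that assignment is forced.
Fri-AM can only be covered by Wu and Lindqvist, so that assignment is forced.
One valid schedule: Tue-PM→Lindqvist+Fong, Wed-AM→Petrov, Wed-PM→Cruz, Thu-AM→Wu, Thu-PM→Cruz, Fri-AM→Wu+Lindqvist, Fri-PM→Petrov+Fong.
Loads: Wu 2/2, Cruz 2/2, Lindqvist 2/2, Petrov 2/2, Fong 2/3 — all within limits.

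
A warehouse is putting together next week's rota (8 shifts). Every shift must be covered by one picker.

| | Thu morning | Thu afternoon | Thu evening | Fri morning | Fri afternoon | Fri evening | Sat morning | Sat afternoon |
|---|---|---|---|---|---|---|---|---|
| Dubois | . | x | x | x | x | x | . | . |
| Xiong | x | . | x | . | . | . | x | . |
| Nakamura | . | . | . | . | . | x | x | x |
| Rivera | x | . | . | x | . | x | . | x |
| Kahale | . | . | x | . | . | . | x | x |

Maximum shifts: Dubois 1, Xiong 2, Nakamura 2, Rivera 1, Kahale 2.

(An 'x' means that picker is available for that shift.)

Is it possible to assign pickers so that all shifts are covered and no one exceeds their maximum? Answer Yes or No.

Total capacity is 8 and 8 slots are needed, so capacity alone doesn't rule it out.
Shifts {Thu afternoon, Fri afternoon} need 2 worker-slots in total, but the pickers available for any of those shifts (Dubois) can supply at most 1 among them. So no valid schedule exists.

No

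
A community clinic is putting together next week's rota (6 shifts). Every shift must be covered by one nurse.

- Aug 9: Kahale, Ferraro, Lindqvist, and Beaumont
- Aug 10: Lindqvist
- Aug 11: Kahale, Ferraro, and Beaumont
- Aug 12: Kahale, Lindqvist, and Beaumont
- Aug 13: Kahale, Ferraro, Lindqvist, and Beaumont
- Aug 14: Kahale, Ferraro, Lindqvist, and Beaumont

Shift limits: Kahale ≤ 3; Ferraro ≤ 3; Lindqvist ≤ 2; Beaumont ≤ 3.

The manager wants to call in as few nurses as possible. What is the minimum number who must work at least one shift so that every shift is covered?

3

6 slots to fill and no one can take more than 3, so at least ⌈6/3⌉ = 2 nurses are needed.
No set of 2 nurses can cover every shift (each such set leaves at least one shift with no one available or exceeds a cap).
Kahale, Ferraro, and Lindqvist alone can cover everything: Aug 9→Kahale, Aug 10→Lindqvist, Aug 11→Kahale, Aug 12→Kahale, Aug 13→Ferraro, Aug 14→Ferraro.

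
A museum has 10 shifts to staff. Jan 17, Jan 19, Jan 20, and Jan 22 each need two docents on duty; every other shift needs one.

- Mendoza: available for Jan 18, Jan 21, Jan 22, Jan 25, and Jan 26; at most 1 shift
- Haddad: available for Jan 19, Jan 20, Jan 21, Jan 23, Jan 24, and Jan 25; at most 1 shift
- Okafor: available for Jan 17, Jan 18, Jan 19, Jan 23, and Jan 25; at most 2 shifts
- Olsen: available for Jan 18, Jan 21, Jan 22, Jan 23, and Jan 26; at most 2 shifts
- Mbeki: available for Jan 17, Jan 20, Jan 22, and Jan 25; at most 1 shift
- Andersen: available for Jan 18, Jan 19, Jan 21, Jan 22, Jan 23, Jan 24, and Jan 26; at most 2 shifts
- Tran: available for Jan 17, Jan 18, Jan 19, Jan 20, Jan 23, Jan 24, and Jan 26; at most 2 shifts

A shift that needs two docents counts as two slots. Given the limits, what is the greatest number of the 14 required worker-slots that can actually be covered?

11

Total capacity across all docents is 1+1+2+2+1+2+2 = 11, and 14 slots are needed, so at most 11 can be filled.
An assignment achieving 11: Jan 17→Okafor+Mbeki, Jan 18→Tran, Jan 19→Okafor+Andersen, Jan 20→Haddad+Tran, Jan 21→Mendoza, Jan 22→Olsen, Jan 24→Andersen, Jan 26→Olsen.
Loads: Mendoza 1/1, Haddad 1/1, Okafor 2/2, Olsen 2/2, Mbeki 1/1, Andersen 2/2, Tran 2/2.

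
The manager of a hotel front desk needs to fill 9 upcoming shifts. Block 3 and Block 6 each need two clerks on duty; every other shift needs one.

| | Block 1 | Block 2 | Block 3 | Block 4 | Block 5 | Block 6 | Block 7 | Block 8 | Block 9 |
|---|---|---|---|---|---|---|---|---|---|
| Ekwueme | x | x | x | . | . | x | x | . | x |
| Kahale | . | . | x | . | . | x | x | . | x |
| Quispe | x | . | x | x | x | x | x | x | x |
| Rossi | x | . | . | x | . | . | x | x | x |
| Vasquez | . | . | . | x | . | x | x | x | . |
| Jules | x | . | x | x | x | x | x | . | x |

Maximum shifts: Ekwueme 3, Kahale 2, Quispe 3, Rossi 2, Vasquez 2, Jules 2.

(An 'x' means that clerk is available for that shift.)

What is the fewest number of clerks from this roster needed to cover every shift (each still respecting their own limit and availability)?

5

11 slots to fill and no one can take more than 3, so at least ⌈11/3⌉ = 4 clerks are needed.
Any 4 clerks together have capacity at most 3+3+2+2 = 10 < 11 slots, so 4 can never suffice.
Ekwueme, Kahale, Quispe, Rossi, and Vasquez alone can cover everything: Block 1→Ekwueme, Block 2→Ekwueme, Block 3→Ekwueme+Kahale, Block 4→Quispe, Block 5→Quispe, Block 6→Kahale+Vasquez, Block 7→Rossi, Block 8→Quispe, Block 9→Rossi.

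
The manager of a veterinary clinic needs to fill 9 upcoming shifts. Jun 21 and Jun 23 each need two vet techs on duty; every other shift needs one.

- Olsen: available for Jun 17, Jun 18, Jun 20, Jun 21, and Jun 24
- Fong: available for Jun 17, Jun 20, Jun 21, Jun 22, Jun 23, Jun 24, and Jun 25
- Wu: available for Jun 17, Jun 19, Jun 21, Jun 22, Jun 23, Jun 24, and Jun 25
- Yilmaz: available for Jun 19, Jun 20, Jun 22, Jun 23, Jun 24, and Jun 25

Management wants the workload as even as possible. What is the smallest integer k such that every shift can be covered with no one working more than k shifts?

With 4 vet techs and 11 worker-slots to fill, someone must work at least ⌈11/4⌉ = 3 shifts, so k ≥ 3.
k = 3 works: Jun 17→Olsen, Jun 18→Olsen, Jun 19→Wu, Jun 20→Olsen, Jun 21→Fong+Wu, Jun 22→Fong, Jun 23→Fong+Wu, Jun 24→Yilmaz, Jun 25→Yilmaz.
Loads: Olsen 3, Fong 3, Wu 3, Yilmaz 2 — all ≤ 3.

3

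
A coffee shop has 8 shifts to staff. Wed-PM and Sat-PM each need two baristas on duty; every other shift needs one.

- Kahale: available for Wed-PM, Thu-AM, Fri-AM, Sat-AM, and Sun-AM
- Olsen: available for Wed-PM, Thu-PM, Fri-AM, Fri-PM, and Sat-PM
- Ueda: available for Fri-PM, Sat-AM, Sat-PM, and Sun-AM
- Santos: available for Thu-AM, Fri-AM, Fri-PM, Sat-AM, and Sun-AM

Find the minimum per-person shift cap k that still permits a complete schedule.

With 4 baristas and 10 worker-slots to fill, someone must work at least ⌈10/4⌉ = 3 shifts, so k ≥ 3.
k = 3 works: Wed-PM→Kahale+Olsen, Thu-AM→Kahale, Thu-PM→Olsen, Fri-AM→Kahale, Fri-PM→Ueda, Sat-AM→Ueda, Sat-PM→Olsen+Ueda, Sun-AM→Santos.
Loads: Kahale 3, Olsen 3, Ueda 3, Santos 1 — all ≤ 3.

3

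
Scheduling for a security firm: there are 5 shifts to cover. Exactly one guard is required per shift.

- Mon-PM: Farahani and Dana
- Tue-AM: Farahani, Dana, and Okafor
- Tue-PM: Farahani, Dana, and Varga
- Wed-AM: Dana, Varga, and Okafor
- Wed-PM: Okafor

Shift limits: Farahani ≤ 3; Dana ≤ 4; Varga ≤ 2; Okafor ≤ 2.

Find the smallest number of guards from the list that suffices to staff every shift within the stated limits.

2

5 slots to fill and no one can take more than 4, so at least ⌈5/4⌉ = 2 guards are needed.
Farahani and Okafor alone can cover everything: Mon-PM→Farahani, Tue-AM→Farahani, Tue-PM→Farahani, Wed-AM→Okafor, Wed-PM→Okafor.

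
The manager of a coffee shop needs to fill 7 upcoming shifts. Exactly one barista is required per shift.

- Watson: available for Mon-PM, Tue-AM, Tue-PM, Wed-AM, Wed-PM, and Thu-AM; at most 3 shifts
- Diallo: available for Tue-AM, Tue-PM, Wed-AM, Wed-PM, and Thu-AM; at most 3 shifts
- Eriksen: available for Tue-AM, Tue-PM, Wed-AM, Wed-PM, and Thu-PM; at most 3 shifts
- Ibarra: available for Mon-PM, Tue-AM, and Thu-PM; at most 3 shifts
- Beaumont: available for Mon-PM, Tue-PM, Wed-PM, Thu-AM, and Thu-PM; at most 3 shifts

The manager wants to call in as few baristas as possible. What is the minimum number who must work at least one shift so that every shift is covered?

7 slots to fill and no one can take more than 3, so at least ⌈7/3⌉ = 3 baristas are needed.
Watson, Diallo, and Eriksen alone can cover everything: Mon-PM→Watson, Tue-AM→Watson, Tue-PM→Diallo, Wed-AM→Diallo, Wed-PM→Diallo, Thu-AM→Watson, Thu-PM→Eriksen.

3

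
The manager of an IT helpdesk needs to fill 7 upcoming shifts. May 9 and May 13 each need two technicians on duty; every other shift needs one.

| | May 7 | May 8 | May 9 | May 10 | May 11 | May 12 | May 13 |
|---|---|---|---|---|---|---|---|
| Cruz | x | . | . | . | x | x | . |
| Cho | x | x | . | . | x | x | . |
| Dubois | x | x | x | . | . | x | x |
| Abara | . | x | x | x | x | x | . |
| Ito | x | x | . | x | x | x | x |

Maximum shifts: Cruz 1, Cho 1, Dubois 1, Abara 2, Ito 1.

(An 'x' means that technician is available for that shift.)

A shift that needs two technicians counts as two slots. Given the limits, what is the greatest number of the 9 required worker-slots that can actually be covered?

6

Total capacity across all technicians is 1+1+1+2+1 = 6, and 9 slots are needed, so at most 6 can be filled.
An assignment achieving 6: May 7→Cruz, May 8→Cho, May 9→Dubois+Abara, May 10→Abara, May 13→Ito.
Loads: Cruz 1/1, Cho 1/1, Dubois 1/1, Abara 2/2, Ito 1/1.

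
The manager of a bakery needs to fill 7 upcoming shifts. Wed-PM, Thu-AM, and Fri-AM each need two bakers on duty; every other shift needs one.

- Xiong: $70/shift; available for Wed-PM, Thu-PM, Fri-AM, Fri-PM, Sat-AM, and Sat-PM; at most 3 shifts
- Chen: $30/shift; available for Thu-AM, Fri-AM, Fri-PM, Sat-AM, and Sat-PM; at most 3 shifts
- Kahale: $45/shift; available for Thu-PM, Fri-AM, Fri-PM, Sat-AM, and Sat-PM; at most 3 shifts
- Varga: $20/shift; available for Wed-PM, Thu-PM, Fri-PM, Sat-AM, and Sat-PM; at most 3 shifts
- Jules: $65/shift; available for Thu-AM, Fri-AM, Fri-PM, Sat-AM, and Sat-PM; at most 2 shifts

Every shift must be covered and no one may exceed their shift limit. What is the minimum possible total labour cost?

Wed-PM can only be covered by Xiong and Varga, so that assignment is forced.
Thu-AM can only be covered by Chen and Jules, so that assignment is forced.
Picking the cheapest available baker for each shift independently would cost $340, but that ignores the shift limits.
An optimal schedule: Wed-PM→Varga+Xiong, Thu-AM→Chen+Jules, Thu-PM→Varga, Fri-AM→Chen+Kahale, Fri-PM→Varga, Sat-AM→Chen, Sat-PM→Kahale.
Total: 20 + 70 + 30 + 65 + 20 + 30 + 45 + 20 + 30 + 45 = $375.

$375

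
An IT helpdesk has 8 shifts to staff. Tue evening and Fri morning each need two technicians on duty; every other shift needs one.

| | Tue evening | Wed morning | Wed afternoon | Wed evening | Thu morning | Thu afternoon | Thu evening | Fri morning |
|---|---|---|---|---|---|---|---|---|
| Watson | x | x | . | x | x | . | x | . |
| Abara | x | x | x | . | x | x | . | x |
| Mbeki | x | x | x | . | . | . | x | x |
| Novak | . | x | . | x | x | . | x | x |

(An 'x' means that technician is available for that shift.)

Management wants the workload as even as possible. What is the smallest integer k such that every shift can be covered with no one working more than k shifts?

With 4 technicians and 10 worker-slots to fill, someone must work at least ⌈10/4⌉ = 3 shifts, so k ≥ 3.
k = 3 works: Tue evening→Watson+Abara, Wed morning→Mbeki, Wed afternoon→Abara, Wed evening→Watson, Thu morning→Watson, Thu afternoon→Abara, Thu evening→Mbeki, Fri morning→Mbeki+Novak.
Loads: Watson 3, Abara 3, Mbeki 3, Novak 1 — all ≤ 3.

3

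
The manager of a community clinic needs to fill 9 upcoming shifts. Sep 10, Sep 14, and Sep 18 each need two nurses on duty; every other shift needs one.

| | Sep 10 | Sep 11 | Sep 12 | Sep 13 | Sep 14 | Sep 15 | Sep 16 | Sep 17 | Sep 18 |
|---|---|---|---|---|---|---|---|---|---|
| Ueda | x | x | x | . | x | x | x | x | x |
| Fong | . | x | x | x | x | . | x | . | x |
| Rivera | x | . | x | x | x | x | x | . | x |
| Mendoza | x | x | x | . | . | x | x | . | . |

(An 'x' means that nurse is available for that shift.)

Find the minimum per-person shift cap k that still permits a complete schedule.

With 4 nurses and 12 worker-slots to fill, someone must work at least ⌈12/4⌉ = 3 shifts, so k ≥ 3.
k = 3 works: Sep 10→Ueda+Rivera, Sep 11→Ueda, Sep 12→Mendoza, Sep 13→Fong, Sep 14→Fong+Rivera, Sep 15→Mendoza, Sep 16→Mendoza, Sep 17→Ueda, Sep 18→Fong+Rivera.
Loads: Ueda 3, Fong 3, Rivera 3, Mendoza 3 — all ≤ 3.

3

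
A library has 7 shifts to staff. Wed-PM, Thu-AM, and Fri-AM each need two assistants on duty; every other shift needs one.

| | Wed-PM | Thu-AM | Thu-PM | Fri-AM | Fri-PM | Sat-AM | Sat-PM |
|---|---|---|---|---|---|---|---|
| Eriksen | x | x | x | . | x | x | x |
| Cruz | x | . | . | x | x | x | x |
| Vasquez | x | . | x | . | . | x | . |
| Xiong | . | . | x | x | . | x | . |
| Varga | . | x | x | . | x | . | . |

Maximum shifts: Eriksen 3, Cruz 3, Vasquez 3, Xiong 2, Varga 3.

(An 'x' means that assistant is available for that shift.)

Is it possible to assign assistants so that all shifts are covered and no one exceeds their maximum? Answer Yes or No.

Yes

Thu-AM can only be covered by Eriksen and Varga, so that assignment is forced.
Fri-AM can only be covered by Cruz and Xiong, so that assignment is forced.
One valid schedule: Wed-PM→Eriksen+Cruz, Thu-AM→Eriksen+Varga, Thu-PM→Vasquez, Fri-AM→Cruz+Xiong, Fri-PM→Cruz, Sat-AM→Vasquez, Sat-PM→Eriksen.
Loads: Eriksen 3/3, Cruz 3/3, Vasquez 2/3, Xiong 1/2, Varga 1/3 — all within limits.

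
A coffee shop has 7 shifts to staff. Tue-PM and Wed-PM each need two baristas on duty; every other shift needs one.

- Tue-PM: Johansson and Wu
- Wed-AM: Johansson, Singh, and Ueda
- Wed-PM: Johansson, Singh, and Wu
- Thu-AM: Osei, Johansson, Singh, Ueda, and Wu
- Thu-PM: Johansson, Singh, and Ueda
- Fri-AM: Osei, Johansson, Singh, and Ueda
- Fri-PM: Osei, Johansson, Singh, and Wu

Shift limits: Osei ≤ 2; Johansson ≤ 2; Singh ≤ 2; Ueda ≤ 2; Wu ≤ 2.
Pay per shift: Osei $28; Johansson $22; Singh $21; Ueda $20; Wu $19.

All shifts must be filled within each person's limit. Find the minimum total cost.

$192

Tue-PM can only be covered by Johansson and Wu, so that assignment is forced.
Picking the cheapest available barista for each shift independently would cost $179, but that ignores the shift limits.
An optimal schedule: Tue-PM→Wu+Johansson, Wed-AM→Ueda, Wed-PM→Wu+Singh, Thu-AM→Osei, Thu-PM→Ueda, Fri-AM→Singh, Fri-PM→Johansson.
Total: 19 + 22 + 20 + 19 + 21 + 28 + 20 + 21 + 22 = $192.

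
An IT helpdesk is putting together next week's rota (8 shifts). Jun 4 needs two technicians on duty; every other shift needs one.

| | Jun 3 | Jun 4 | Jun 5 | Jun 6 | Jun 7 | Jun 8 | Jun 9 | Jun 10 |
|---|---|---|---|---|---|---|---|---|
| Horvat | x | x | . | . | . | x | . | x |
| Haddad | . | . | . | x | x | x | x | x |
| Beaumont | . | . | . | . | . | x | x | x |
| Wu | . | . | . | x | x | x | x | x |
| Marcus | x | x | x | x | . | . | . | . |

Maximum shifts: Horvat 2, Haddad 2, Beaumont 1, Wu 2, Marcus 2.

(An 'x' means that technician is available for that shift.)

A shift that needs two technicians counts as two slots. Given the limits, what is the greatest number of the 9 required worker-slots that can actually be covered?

Total capacity across all technicians is 2+2+1+2+2 = 9, and 9 slots are needed, so at most 9 can be filled.
An assignment achieving 9: Jun 3→Horvat, Jun 4→Horvat+Marcus, Jun 5→Marcus, Jun 6→Haddad, Jun 7→Haddad, Jun 8→Wu, Jun 9→Beaumont, Jun 10→Wu.
Loads: Horvat 2/2, Haddad 2/2, Beaumont 1/1, Wu 2/2, Marcus 2/2.

9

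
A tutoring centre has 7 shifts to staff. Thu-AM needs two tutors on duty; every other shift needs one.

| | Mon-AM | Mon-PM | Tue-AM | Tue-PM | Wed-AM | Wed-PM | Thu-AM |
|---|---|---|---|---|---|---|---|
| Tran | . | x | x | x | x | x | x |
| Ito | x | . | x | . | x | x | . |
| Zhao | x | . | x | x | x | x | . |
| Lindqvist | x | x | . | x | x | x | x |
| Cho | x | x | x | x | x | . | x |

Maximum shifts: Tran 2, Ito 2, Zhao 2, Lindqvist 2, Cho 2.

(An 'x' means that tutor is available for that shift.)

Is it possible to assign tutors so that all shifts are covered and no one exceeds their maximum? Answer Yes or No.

Yes

One valid schedule: Mon-AM→Ito, Mon-PM→Tran, Tue-AM→Ito, Tue-PM→Zhao, Wed-AM→Lindqvist, Wed-PM→Zhao, Thu-AM→Tran+Lindqvist.
Loads: Tran 2/2, Ito 2/2, Zhao 2/2, Lindqvist 2/2, Cho 0/2 — all within limits.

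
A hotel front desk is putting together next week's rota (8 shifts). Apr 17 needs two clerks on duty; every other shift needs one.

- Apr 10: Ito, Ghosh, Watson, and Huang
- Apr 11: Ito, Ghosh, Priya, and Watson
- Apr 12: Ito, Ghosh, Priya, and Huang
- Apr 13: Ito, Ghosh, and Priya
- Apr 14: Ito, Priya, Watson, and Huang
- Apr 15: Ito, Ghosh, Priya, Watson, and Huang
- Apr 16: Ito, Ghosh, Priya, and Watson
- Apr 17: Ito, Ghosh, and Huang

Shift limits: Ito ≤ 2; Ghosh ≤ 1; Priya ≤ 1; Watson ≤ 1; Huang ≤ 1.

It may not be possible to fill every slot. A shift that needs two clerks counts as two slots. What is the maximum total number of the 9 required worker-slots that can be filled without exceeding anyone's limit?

Total capacity across all clerks is 2+1+1+1+1 = 6, and 9 slots are needed, so at most 6 can be filled.
An assignment achieving 6: Apr 10→Watson, Apr 11→Priya, Apr 12→Huang, Apr 13→Ito, Apr 17→Ito+Ghosh.
Loads: Ito 2/2, Ghosh 1/1, Priya 1/1, Watson 1/1, Huang 1/1.

6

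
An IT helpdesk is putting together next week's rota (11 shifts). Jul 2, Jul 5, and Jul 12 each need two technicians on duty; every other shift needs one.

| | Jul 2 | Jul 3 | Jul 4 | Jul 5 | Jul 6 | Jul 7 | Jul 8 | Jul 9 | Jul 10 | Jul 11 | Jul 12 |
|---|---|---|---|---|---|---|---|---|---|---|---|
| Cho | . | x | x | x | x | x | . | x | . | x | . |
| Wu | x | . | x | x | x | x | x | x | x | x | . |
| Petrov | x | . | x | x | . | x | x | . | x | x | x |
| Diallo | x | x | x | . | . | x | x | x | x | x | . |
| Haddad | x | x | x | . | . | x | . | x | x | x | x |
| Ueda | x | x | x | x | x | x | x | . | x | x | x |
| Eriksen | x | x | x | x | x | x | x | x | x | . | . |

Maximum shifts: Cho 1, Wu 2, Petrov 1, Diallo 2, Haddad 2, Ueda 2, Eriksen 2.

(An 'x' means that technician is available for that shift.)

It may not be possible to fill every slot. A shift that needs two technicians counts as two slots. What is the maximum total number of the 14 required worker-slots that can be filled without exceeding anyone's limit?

Total capacity across all technicians is 1+2+1+2+2+2+2 = 12, and 14 slots are needed, so at most 12 can be filled.
An assignment achieving 12: Jul 2→Haddad+Ueda, Jul 3→Diallo, Jul 4→Eriksen, Jul 5→Wu+Ueda, Jul 6→Cho, Jul 8→Wu, Jul 9→Diallo, Jul 10→Eriksen, Jul 12→Petrov+Haddad.
Loads: Cho 1/1, Wu 2/2, Petrov 1/1, Diallo 2/2, Haddad 2/2, Ueda 2/2, Eriksen 2/2.

12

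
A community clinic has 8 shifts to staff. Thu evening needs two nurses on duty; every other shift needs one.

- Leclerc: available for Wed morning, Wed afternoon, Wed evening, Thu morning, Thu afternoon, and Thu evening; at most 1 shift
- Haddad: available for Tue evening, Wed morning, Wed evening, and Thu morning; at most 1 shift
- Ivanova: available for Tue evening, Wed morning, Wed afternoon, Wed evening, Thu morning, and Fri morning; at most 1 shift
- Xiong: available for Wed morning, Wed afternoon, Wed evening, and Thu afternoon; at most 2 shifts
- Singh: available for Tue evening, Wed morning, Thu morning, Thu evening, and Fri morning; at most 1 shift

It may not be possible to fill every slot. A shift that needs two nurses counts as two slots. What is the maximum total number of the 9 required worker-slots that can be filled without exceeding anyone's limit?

6

Total capacity across all nurses is 1+1+1+2+1 = 6, and 9 slots are needed, so at most 6 can be filled.
An assignment achieving 6: Tue evening→Haddad, Wed afternoon→Xiong, Wed evening→Xiong, Thu afternoon→Leclerc, Thu evening→Singh, Fri morning→Ivanova.
Loads: Leclerc 1/1, Haddad 1/1, Ivanova 1/1, Xiong 2/2, Singh 1/1.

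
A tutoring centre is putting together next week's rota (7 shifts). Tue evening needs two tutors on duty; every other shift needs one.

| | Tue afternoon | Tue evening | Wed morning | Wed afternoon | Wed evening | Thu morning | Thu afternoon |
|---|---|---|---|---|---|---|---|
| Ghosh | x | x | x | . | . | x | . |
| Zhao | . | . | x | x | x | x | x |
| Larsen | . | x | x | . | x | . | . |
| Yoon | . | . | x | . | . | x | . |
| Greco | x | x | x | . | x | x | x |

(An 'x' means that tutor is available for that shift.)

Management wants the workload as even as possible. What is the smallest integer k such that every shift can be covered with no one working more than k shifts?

With 5 tutors and 8 worker-slots to fill, someone must work at least ⌈8/5⌉ = 2 shifts, so k ≥ 2.
k = 2 works: Tue afternoon→Ghosh, Tue evening→Ghosh+Larsen, Wed morning→Yoon, Wed afternoon→Zhao, Wed evening→Larsen, Thu morning→Yoon, Thu afternoon→Zhao.
Loads: Ghosh 2, Zhao 2, Larsen 2, Yoon 2, Greco 0 — all ≤ 2.

2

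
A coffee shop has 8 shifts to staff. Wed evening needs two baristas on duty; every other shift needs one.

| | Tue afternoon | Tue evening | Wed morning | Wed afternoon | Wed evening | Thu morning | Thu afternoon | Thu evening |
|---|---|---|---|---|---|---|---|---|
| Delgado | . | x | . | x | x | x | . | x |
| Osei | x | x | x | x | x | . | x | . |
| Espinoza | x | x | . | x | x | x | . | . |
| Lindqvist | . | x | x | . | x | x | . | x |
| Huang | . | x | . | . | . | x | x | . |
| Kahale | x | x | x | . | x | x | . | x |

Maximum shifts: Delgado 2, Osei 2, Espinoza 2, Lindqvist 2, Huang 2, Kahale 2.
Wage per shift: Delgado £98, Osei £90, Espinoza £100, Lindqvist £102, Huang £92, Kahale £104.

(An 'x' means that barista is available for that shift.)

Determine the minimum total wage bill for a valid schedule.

Picking the cheapest available barista for each shift independently would cost £828, but that ignores the shift limits.
An optimal schedule: Tue afternoon→Osei, Tue evening→Huang, Wed morning→Lindqvist, Wed afternoon→Espinoza, Wed evening→Delgado+Espinoza, Thu morning→Huang, Thu afternoon→Osei, Thu evening→Delgado.
Total: 90 + 92 + 102 + 100 + 98 + 100 + 92 + 90 + 98 = £862.

£862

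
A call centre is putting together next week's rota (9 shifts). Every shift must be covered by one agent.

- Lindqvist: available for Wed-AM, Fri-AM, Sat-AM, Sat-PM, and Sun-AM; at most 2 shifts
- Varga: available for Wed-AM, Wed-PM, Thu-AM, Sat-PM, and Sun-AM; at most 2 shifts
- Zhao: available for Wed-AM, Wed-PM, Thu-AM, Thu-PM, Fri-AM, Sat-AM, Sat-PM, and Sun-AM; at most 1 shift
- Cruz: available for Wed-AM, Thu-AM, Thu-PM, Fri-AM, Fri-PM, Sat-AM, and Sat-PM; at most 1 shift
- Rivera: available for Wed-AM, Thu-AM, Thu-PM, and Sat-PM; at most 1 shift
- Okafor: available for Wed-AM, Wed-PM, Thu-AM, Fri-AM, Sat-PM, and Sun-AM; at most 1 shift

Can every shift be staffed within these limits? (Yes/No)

Total capacity is 2+2+1+1+1+1 = 8 but 9 worker-slots are needed — infeasible.

No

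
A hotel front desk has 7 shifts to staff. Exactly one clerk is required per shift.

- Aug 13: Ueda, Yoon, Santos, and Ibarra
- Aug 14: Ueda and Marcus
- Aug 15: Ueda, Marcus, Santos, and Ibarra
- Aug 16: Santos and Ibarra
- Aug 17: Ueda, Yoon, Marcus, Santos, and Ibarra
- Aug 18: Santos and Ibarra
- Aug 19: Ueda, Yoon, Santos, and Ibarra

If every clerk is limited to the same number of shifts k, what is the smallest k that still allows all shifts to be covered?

With 5 clerks and 7 worker-slots to fill, someone must work at least ⌈7/5⌉ = 2 shifts, so k ≥ 2.
k = 2 works: Aug 13→Ueda, Aug 14→Ueda, Aug 15→Marcus, Aug 16→Santos, Aug 17→Yoon, Aug 18→Santos, Aug 19→Yoon.
Loads: Ueda 2, Yoon 2, Marcus 1, Santos 2, Ibarra 0 — all ≤ 2.

2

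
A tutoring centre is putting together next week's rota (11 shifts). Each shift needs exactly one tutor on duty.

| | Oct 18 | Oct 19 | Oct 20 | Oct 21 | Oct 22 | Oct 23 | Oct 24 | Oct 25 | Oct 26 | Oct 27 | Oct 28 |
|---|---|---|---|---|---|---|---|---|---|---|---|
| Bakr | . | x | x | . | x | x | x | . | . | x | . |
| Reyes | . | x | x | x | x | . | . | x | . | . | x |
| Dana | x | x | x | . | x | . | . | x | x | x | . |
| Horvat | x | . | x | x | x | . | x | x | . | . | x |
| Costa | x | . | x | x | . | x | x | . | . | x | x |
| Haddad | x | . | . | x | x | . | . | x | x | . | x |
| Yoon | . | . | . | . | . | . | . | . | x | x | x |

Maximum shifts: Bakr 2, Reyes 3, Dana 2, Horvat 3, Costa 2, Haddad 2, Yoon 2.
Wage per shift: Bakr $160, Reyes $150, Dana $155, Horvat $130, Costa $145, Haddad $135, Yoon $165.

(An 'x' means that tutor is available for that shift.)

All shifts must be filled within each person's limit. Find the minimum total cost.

$1555

Picking the cheapest available tutor for each shift independently would cost $1485, but that ignores the shift limits.
An optimal schedule: Oct 18→Horvat, Oct 19→Reyes, Oct 20→Reyes, Oct 21→Horvat, Oct 22→Dana, Oct 23→Costa, Oct 24→Horvat, Oct 25→Haddad, Oct 26→Haddad, Oct 27→Costa, Oct 28→Reyes.
Total: 130 + 150 + 150 + 130 + 155 + 145 + 130 + 135 + 135 + 145 + 150 = $1555.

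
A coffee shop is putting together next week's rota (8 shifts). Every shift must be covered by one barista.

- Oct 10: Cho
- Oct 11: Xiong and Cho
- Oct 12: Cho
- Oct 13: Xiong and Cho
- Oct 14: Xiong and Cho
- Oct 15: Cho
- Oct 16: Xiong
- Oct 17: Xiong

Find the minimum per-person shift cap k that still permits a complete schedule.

With 2 baristas and 8 worker-slots to fill, someone must work at least ⌈8/2⌉ = 4 shifts, so k ≥ 4.
k = 4 works: Oct 10→Cho, Oct 11→Xiong, Oct 12→Cho, Oct 13→Xiong, Oct 14→Cho, Oct 15→Cho, Oct 16→Xiong, Oct 17→Xiong.
Loads: Xiong 4, Cho 4 — all ≤ 4.

4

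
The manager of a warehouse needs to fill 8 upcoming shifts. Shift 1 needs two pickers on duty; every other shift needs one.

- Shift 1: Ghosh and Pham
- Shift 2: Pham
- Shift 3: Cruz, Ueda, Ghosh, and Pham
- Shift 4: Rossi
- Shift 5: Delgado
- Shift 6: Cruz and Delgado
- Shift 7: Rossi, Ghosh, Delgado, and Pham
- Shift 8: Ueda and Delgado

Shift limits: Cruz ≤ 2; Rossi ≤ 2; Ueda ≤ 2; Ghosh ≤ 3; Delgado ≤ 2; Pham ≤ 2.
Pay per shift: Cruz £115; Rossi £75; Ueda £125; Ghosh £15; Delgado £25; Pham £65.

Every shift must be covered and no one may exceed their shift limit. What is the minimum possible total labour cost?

£415

Shift 1 can only be covered by Ghosh and Pham, so that assignment is forced.
Shift 2 can only be covered by Pham, so that assignment is forced.
Shift 4 can only be covered by Rossi, so that assignment is forced.
Picking the cheapest available picker for each shift independently would cost £325, but that ignores the shift limits.
An optimal schedule: Shift 1→Ghosh+Pham, Shift 2→Pham, Shift 3→Ghosh, Shift 4→Rossi, Shift 5→Delgado, Shift 6→Cruz, Shift 7→Ghosh, Shift 8→Delgado.
Total: 15 + 65 + 65 + 15 + 75 + 25 + 115 + 15 + 25 = £415.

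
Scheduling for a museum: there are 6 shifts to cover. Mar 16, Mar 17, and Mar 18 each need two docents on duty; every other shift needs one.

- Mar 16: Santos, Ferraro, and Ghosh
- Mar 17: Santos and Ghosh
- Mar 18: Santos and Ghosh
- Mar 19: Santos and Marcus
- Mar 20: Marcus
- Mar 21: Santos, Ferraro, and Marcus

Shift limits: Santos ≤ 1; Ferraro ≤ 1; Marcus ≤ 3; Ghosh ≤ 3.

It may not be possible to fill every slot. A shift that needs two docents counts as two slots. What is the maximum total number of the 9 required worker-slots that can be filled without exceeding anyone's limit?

Total capacity across all docents is 1+1+3+3 = 8, and 9 slots are needed, so at most 8 can be filled.
An assignment achieving 8: Mar 16→Ferraro+Ghosh, Mar 17→Santos+Ghosh, Mar 18→Ghosh, Mar 19→Marcus, Mar 20→Marcus, Mar 21→Marcus.
Loads: Santos 1/1, Ferraro 1/1, Marcus 3/3, Ghosh 3/3.

8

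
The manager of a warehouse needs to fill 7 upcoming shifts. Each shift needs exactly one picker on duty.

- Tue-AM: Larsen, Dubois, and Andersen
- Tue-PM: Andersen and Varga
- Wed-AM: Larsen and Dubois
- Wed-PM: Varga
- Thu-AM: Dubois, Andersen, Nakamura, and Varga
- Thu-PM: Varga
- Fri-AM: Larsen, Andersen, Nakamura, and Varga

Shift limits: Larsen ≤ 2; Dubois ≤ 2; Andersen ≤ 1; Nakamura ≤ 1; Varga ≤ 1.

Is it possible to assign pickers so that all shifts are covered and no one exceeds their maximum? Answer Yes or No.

No

Total capacity is 7 and 7 slots are needed, so capacity alone doesn't rule it out.
Shifts {Wed-PM, Thu-PM} need 2 worker-slots in total, but the pickers available for any of those shifts (Varga) can supply at most 1 among them. So no valid schedule exists.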